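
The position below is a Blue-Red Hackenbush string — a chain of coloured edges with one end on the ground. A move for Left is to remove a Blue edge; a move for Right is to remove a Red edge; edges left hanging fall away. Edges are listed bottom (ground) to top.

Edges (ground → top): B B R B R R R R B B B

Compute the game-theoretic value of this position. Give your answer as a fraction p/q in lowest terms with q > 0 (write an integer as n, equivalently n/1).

B: Left { 0 }, Right { · } → simplest 1
BB: Left { 0,1 }, Right { · } → simplest 2
BBR: Left { 0,1 }, Right { 2 } → simplest 3/2
BBRB: Left { 0,1,3/2 }, Right { 2 } → simplest 7/4
BBRBR: Left { 0,1,3/2 }, Right { 7/4,2 } → simplest 13/8
BBRBRR: Left { 0,1,3/2 }, Right { 13/8,7/4,2 } → simplest 25/16
BBRBRRR: Left { 0,1,3/2 }, Right { 25/16,13/8,7/4,2 } → simplest 49/32
BBRBRRRR: Left { 0,1,3/2 }, Right { 49/32,25/16,13/8,7/4,2 } → simplest 97/64
BBRBRRRRB: Left { 0,1,3/2,97/64 }, Right { 49/32,25/16,13/8,7/4,2 } → simplest 195/128
BBRBRRRRBB: Left { 0,1,3/2,97/64,195/128 }, Right { 49/32,25/16,13/8,7/4,2 } → simplest 391/256
BBRBRRRRBBB: Left { 0,1,3/2,97/64,195/128,391/256 }, Right { 49/32,25/16,13/8,7/4,2 } → simplest 783/512

783/512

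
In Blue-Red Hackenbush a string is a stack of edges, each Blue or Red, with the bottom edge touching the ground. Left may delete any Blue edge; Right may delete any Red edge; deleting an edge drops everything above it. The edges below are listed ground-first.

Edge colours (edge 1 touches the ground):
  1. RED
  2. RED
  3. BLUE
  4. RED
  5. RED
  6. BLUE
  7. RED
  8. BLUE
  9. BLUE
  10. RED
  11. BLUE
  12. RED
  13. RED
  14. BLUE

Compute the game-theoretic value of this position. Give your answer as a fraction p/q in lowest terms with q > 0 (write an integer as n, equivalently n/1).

Prefix values for RED RED BLUE RED RED BLUE RED BLUE BLUE RED BLUE RED RED BLUE via {L|R} + simplicity:
R: Left { (no moves) }, Right { 0 } so simplest -1
RR: Left { (no moves) }, Right { -1,0 } so simplest -2
RRB: Left { -2 }, Right { -1,0 } so simplest -3/2
RRBR: Left { -2 }, Right { -3/2,-1,0 } so simplest -7/4
RRBRR: Left { -2 }, Right { -7/4,-3/2,-1,0 } so simplest -15/8
RRBRRB: Left { -2,-15/8 }, Right { -7/4,-3/2,-1,0 } so simplest -29/16
RRBRRBR: Left { -2,-15/8 }, Right { -29/16,-7/4,-3/2,-1,0 } so simplest -59/32
RRBRRBRB: Left { -2,-15/8,-59/32 }, Right { -29/16,-7/4,-3/2,-1,0 } so simplest -117/64
RRBRRBRBB: Left { -2,-15/8,-59/32,-117/64 }, Right { -29/16,-7/4,-3/2,-1,0 } so simplest -233/128
RRBRRBRBBR: Left { -2,-15/8,-59/32,-117/64 }, Right { -233/128,-29/16,-7/4,-3/2,-1,0 } so simplest -467/256
RRBRRBRBBRB: Left { -2,-15/8,-59/32,-117/64,-467/256 }, Right { -233/128,-29/16,-7/4,-3/2,-1,0 } so simplest -933/512
RRBRRBRBBRBR: Left { -2,-15/8,-59/32,-117/64,-467/256 }, Right { -933/512,-233/128,-29/16,-7/4,-3/2,-1,0 } so simplest -1867/1024
RRBRRBRBBRBRR: Left { -2,-15/8,-59/32,-117/64,-467/256 }, Right { -1867/1024,-933/512,-233/128,-29/16,-7/4,-3/2,-1,0 } so simplest -3735/2048
RRBRRBRBBRBRRB: Left { -2,-15/8,-59/32,-117/64,-467/256,-3735/2048 }, Right { -1867/1024,-933/512,-233/128,-29/16,-7/4,-3/2,-1,0 } so simplest -7469/4096

-7469/4096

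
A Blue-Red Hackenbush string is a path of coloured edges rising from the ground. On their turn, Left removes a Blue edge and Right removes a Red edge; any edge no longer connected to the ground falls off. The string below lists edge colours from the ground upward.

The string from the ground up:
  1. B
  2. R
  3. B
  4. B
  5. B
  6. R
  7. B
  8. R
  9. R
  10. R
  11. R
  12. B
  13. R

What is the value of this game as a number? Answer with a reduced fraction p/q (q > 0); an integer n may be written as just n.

3717/4096

Recurse on prefixes of the 13-edge string B R B B B R B R R R R B R:
step 1: add B to get B; options L={ 0 } R={  } => 1
step 2: add R to get BR; options L={ 0 } R={ 1 } => 1/2
step 3: add B to get BRB; options L={ 0; 1/2 } R={ 1 } => 3/4
step 4: add B to get BRBB; options L={ 0; 1/2; 3/4 } R={ 1 } => 7/8
step 5: add B to get BRBBB; options L={ 0; 1/2; 3/4; 7/8 } R={ 1 } => 15/16
step 6: add R to get BRBBBR; options L={ 0; 1/2; 3/4; 7/8 } R={ 15/16; 1 } => 29/32
step 7: add B to get BRBBBRB; options L={ 0; 1/2; 3/4; 7/8; 29/32 } R={ 15/16; 1 } => 59/64
step 8: add R to get BRBBBRBR; options L={ 0; 1/2; 3/4; 7/8; 29/32 } R={ 59/64; 15/16; 1 } => 117/128
step 9: add R to get BRBBBRBRR; options L={ 0; 1/2; 3/4; 7/8; 29/32 } R={ 117/128; 59/64; 15/16; 1 } => 233/256
step 10: add R to get BRBBBRBRRR; options L={ 0; 1/2; 3/4; 7/8; 29/32 } R={ 233/256; 117/128; 59/64; 15/16; 1 } => 465/512
step 11: add R to get BRBBBRBRRRR; options L={ 0; 1/2; 3/4; 7/8; 29/32 } R={ 465/512; 233/256; 117/128; 59/64; 15/16; 1 } => 929/1024
step 12: add B to get BRBBBRBRRRRB; options L={ 0; 1/2; 3/4; 7/8; 29/32; 929/1024 } R={ 465/512; 233/256; 117/128; 59/64; 15/16; 1 } => 1859/2048
step 13: add R to get BRBBBRBRRRRBR; options L={ 0; 1/2; 3/4; 7/8; 29/32; 929/1024 } R={ 1859/2048; 465/512; 233/256; 117/128; 59/64; 15/16; 1 } => 3717/4096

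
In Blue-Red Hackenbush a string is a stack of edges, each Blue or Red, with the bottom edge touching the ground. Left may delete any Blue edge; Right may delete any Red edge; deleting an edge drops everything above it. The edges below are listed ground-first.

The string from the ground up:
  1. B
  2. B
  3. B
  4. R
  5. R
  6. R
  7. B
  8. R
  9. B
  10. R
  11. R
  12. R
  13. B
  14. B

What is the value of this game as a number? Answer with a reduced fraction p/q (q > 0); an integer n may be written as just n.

Build val(s[:k]) for k = 1..14, string s = B B B R R R B R B R R R B B.
edge 1 of 14 (B): { 0 | — } so 1
edge 2 of 14 (B): { 0, 1 | — } so 2
edge 3 of 14 (B): { 0, 1, 2 | — } so 3
edge 4 of 14 (R): { 0, 1, 2 | 3 } so 5/2
edge 5 of 14 (R): { 0, 1, 2 | 5/2, 3 } so 9/4
edge 6 of 14 (R): { 0, 1, 2 | 9/4, 5/2, 3 } so 17/8
edge 7 of 14 (B): { 0, 1, 2, 17/8 | 9/4, 5/2, 3 } so 35/16
edge 8 of 14 (R): { 0, 1, 2, 17/8 | 35/16, 9/4, 5/2, 3 } so 69/32
edge 9 of 14 (B): { 0, 1, 2, 17/8, 69/32 | 35/16, 9/4, 5/2, 3 } so 139/64
edge 10 of 14 (R): { 0, 1, 2, 17/8, 69/32 | 139/64, 35/16, 9/4, 5/2, 3 } so 277/128
edge 11 of 14 (R): { 0, 1, 2, 17/8, 69/32 | 277/128, 139/64, 35/16, 9/4, 5/2, 3 } so 553/256
edge 12 of 14 (R): { 0, 1, 2, 17/8, 69/32 | 553/256, 277/128, 139/64, 35/16, 9/4, 5/2, 3 } so 1105/512
edge 13 of 14 (B): { 0, 1, 2, 17/8, 69/32, 1105/512 | 553/256, 277/128, 139/64, 35/16, 9/4, 5/2, 3 } so 2211/1024
edge 14 of 14 (B): { 0, 1, 2, 17/8, 69/32, 1105/512, 2211/1024 | 553/256, 277/128, 139/64, 35/16, 9/4, 5/2, 3 } so 4423/2048

4423/2048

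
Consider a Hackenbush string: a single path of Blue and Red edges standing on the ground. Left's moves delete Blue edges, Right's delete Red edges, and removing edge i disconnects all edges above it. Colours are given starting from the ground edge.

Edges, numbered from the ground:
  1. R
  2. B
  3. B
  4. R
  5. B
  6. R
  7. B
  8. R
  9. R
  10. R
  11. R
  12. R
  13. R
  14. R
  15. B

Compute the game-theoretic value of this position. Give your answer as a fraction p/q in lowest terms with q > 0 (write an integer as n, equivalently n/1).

-5629/16384

1 of 15 · R · max L −∞ · min R 0 => -1
2 of 15 · RB · max L -1 · min R 0 => -1/2
3 of 15 · RBB · max L -1/2 · min R 0 => -1/4
4 of 15 · RBBR · max L -1/2 · min R -1/4 => -3/8
5 of 15 · RBBRB · max L -3/8 · min R -1/4 => -5/16
6 of 15 · RBBRBR · max L -3/8 · min R -5/16 => -11/32
7 of 15 · RBBRBRB · max L -11/32 · min R -5/16 => -21/64
8 of 15 · RBBRBRBR · max L -11/32 · min R -21/64 => -43/128
9 of 15 · RBBRBRBRR · max L -11/32 · min R -43/128 => -87/256
10 of 15 · RBBRBRBRRR · max L -11/32 · min R -87/256 => -175/512
11 of 15 · RBBRBRBRRRR · max L -11/32 · min R -175/512 => -351/1024
12 of 15 · RBBRBRBRRRRR · max L -11/32 · min R -351/1024 => -703/2048
13 of 15 · RBBRBRBRRRRRR · max L -11/32 · min R -703/2048 => -1407/4096
14 of 15 · RBBRBRBRRRRRRR · max L -11/32 · min R -1407/4096 => -2815/8192
15 of 15 · RBBRBRBRRRRRRRB · max L -2815/8192 · min R -1407/4096 => -5629/16384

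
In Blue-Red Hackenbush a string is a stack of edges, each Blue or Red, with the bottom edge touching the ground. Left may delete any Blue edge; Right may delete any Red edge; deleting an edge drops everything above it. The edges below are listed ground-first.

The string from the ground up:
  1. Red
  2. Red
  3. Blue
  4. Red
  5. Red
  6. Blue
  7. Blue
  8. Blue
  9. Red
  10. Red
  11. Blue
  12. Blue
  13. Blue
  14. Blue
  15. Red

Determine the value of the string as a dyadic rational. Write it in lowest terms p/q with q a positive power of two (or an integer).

Build v(s[:k]) for k = 1..15, string s = Red Red Blue Red Red Blue Blue Blue Red Red Blue Blue Blue Blue Red.
1 of 15 · R · max L −∞ · min R 0 gives -1
2 of 15 · RR · max L −∞ · min R -1 gives -2
3 of 15 · RRB · max L -2 · min R -1 gives -3/2
4 of 15 · RRBR · max L -2 · min R -3/2 gives -7/4
5 of 15 · RRBRR · max L -2 · min R -7/4 gives -15/8
6 of 15 · RRBRRB · max L -15/8 · min R -7/4 gives -29/16
7 of 15 · RRBRRBB · max L -29/16 · min R -7/4 gives -57/32
8 of 15 · RRBRRBBB · max L -57/32 · min R -7/4 gives -113/64
9 of 15 · RRBRRBBBR · max L -57/32 · min R -113/64 gives -227/128
10 of 15 · RRBRRBBBRR · max L -57/32 · min R -227/128 gives -455/256
11 of 15 · RRBRRBBBRRB · max L -455/256 · min R -227/128 gives -909/512
12 of 15 · RRBRRBBBRRBB · max L -909/512 · min R -227/128 gives -1817/1024
13 of 15 · RRBRRBBBRRBBB · max L -1817/1024 · min R -227/128 gives -3633/2048
14 of 15 · RRBRRBBBRRBBBB · max L -3633/2048 · min R -227/128 gives -7265/4096
15 of 15 · RRBRRBBBRRBBBBR · max L -3633/2048 · min R -7265/4096 gives -14531/8192

-14531/8192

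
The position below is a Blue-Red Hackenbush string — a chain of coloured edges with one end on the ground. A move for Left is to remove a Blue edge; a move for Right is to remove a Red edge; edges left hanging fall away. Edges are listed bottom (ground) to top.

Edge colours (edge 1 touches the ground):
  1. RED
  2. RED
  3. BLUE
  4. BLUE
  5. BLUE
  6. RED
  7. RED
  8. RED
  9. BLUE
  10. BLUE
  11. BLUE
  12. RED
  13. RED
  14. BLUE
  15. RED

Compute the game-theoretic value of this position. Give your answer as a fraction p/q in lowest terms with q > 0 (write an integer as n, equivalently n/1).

-10011/8192

Recurse on prefixes of the 15-edge string RED RED BLUE BLUE BLUE RED RED RED BLUE BLUE BLUE RED RED BLUE RED:
edge 1 of 15 (RED): { ∅ | 0 } so -1
edge 2 of 15 (RED): { ∅ | -1 0 } so -2
edge 3 of 15 (BLUE): { -2 | -1 0 } so -3/2
edge 4 of 15 (BLUE): { -2 -3/2 | -1 0 } so -5/4
edge 5 of 15 (BLUE): { -2 -3/2 -5/4 | -1 0 } so -9/8
edge 6 of 15 (RED): { -2 -3/2 -5/4 | -9/8 -1 0 } so -19/16
edge 7 of 15 (RED): { -2 -3/2 -5/4 | -19/16 -9/8 -1 0 } so -39/32
edge 8 of 15 (RED): { -2 -3/2 -5/4 | -39/32 -19/16 -9/8 -1 0 } so -79/64
edge 9 of 15 (BLUE): { -2 -3/2 -5/4 -79/64 | -39/32 -19/16 -9/8 -1 0 } so -157/128
edge 10 of 15 (BLUE): { -2 -3/2 -5/4 -79/64 -157/128 | -39/32 -19/16 -9/8 -1 0 } so -313/256
edge 11 of 15 (BLUE): { -2 -3/2 -5/4 -79/64 -157/128 -313/256 | -39/32 -19/16 -9/8 -1 0 } so -625/512
edge 12 of 15 (RED): { -2 -3/2 -5/4 -79/64 -157/128 -313/256 | -625/512 -39/32 -19/16 -9/8 -1 0 } so -1251/1024
edge 13 of 15 (RED): { -2 -3/2 -5/4 -79/64 -157/128 -313/256 | -1251/1024 -625/512 -39/32 -19/16 -9/8 -1 0 } so -2503/2048
edge 14 of 15 (BLUE): { -2 -3/2 -5/4 -79/64 -157/128 -313/256 -2503/2048 | -1251/1024 -625/512 -39/32 -19/16 -9/8 -1 0 } so -5005/4096
edge 15 of 15 (RED): { -2 -3/2 -5/4 -79/64 -157/128 -313/256 -2503/2048 | -5005/4096 -1251/1024 -625/512 -39/32 -19/16 -9/8 -1 0 } so -10011/8192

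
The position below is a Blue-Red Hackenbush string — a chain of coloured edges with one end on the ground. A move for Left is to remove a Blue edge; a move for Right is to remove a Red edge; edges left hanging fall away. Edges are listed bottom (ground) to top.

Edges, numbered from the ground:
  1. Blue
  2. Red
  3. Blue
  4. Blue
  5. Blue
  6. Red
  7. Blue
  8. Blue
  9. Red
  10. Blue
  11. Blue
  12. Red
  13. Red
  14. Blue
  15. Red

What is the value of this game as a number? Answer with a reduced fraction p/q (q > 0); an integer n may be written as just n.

G_1 [B]  L=[0]  R=[—]  so 1
G_2 [BR]  L=[0]  R=[1]  so 1/2
G_3 [BRB]  L=[0 1/2]  R=[1]  so 3/4
G_4 [BRBB]  L=[0 1/2 3/4]  R=[1]  so 7/8
G_5 [BRBBB]  L=[0 1/2 3/4 7/8]  R=[1]  so 15/16
G_6 [BRBBBR]  L=[0 1/2 3/4 7/8]  R=[15/16 1]  so 29/32
G_7 [BRBBBRB]  L=[0 1/2 3/4 7/8 29/32]  R=[15/16 1]  so 59/64
G_8 [BRBBBRBB]  L=[0 1/2 3/4 7/8 29/32 59/64]  R=[15/16 1]  so 119/128
G_9 [BRBBBRBBR]  L=[0 1/2 3/4 7/8 29/32 59/64]  R=[119/128 15/16 1]  so 237/256
G_10 [BRBBBRBBRB]  L=[0 1/2 3/4 7/8 29/32 59/64 237/256]  R=[119/128 15/16 1]  so 475/512
G_11 [BRBBBRBBRBB]  L=[0 1/2 3/4 7/8 29/32 59/64 237/256 475/512]  R=[119/128 15/16 1]  so 951/1024
G_12 [BRBBBRBBRBBR]  L=[0 1/2 3/4 7/8 29/32 59/64 237/256 475/512]  R=[951/1024 119/128 15/16 1]  so 1901/2048
G_13 [BRBBBRBBRBBRR]  L=[0 1/2 3/4 7/8 29/32 59/64 237/256 475/512]  R=[1901/2048 951/1024 119/128 15/16 1]  so 3801/4096
G_14 [BRBBBRBBRBBRRB]  L=[0 1/2 3/4 7/8 29/32 59/64 237/256 475/512 3801/4096]  R=[1901/2048 951/1024 119/128 15/16 1]  so 7603/8192
G_15 [BRBBBRBBRBBRRBR]  L=[0 1/2 3/4 7/8 29/32 59/64 237/256 475/512 3801/4096]  R=[7603/8192 1901/2048 951/1024 119/128 15/16 1]  so 15205/16384

15205/16384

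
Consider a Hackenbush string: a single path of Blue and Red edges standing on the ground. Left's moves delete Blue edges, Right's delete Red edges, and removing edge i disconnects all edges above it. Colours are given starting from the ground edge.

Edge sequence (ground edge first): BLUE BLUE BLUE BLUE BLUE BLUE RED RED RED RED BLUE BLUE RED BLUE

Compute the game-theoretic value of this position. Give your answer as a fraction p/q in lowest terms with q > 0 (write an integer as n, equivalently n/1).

1307/256

Prefix values for BLUE BLUE BLUE BLUE BLUE BLUE RED RED RED RED BLUE BLUE RED BLUE via {L|R} + simplicity:
1 of 14 · B · max L 0 · min R +∞ so 1
2 of 14 · BB · max L 1 · min R +∞ so 2
3 of 14 · BBB · max L 2 · min R +∞ so 3
4 of 14 · BBBB · max L 3 · min R +∞ so 4
5 of 14 · BBBBB · max L 4 · min R +∞ so 5
6 of 14 · BBBBBB · max L 5 · min R +∞ so 6
7 of 14 · BBBBBBR · max L 5 · min R 6 so 11/2
8 of 14 · BBBBBBRR · max L 5 · min R 11/2 so 21/4
9 of 14 · BBBBBBRRR · max L 5 · min R 21/4 so 41/8
10 of 14 · BBBBBBRRRR · max L 5 · min R 41/8 so 81/16
11 of 14 · BBBBBBRRRRB · max L 81/16 · min R 41/8 so 163/32
12 of 14 · BBBBBBRRRRBB · max L 163/32 · min R 41/8 so 327/64
13 of 14 · BBBBBBRRRRBBR · max L 163/32 · min R 327/64 so 653/128
14 of 14 · BBBBBBRRRRBBRB · max L 653/128 · min R 327/64 so 1307/256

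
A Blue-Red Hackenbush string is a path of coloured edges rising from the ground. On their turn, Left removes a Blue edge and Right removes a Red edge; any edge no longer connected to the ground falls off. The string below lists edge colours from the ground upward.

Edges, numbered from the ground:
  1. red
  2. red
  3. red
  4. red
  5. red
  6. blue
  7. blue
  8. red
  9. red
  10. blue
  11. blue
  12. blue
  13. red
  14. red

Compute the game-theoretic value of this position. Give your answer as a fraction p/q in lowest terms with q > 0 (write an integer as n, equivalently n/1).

Prefix values for red red red red red blue blue red red blue blue blue red red via {L|R} + simplicity:
G_1 [r]  L=[·]  R=[0]  → -1
G_2 [rr]  L=[·]  R=[-1,0]  → -2
G_3 [rrr]  L=[·]  R=[-2,-1,0]  → -3
G_4 [rrrr]  L=[·]  R=[-3,-2,-1,0]  → -4
G_5 [rrrrr]  L=[·]  R=[-4,-3,-2,-1,0]  → -5
G_6 [rrrrrb]  L=[-5]  R=[-4,-3,-2,-1,0]  → -9/2
G_7 [rrrrrbb]  L=[-5,-9/2]  R=[-4,-3,-2,-1,0]  → -17/4
G_8 [rrrrrbbr]  L=[-5,-9/2]  R=[-17/4,-4,-3,-2,-1,0]  → -35/8
G_9 [rrrrrbbrr]  L=[-5,-9/2]  R=[-35/8,-17/4,-4,-3,-2,-1,0]  → -71/16
G_10 [rrrrrbbrrb]  L=[-5,-9/2,-71/16]  R=[-35/8,-17/4,-4,-3,-2,-1,0]  → -141/32
G_11 [rrrrrbbrrbb]  L=[-5,-9/2,-71/16,-141/32]  R=[-35/8,-17/4,-4,-3,-2,-1,0]  → -281/64
G_12 [rrrrrbbrrbbb]  L=[-5,-9/2,-71/16,-141/32,-281/64]  R=[-35/8,-17/4,-4,-3,-2,-1,0]  → -561/128
G_13 [rrrrrbbrrbbbr]  L=[-5,-9/2,-71/16,-141/32,-281/64]  R=[-561/128,-35/8,-17/4,-4,-3,-2,-1,0]  → -1123/256
G_14 [rrrrrbbrrbbbrr]  L=[-5,-9/2,-71/16,-141/32,-281/64]  R=[-1123/256,-561/128,-35/8,-17/4,-4,-3,-2,-1,0]  → -2247/512

-2247/512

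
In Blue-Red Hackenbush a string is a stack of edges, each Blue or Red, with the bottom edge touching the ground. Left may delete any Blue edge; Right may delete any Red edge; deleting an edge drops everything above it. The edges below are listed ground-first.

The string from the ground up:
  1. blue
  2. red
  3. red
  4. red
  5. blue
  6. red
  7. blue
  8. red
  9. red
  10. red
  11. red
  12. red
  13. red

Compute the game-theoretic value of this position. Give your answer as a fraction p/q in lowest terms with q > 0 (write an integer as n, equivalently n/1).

641/4096

Build g(s[:k]) for k = 1..13, string s = blue red red red blue red blue red red red red red red.
b: Left { 0 }, Right { ∅ } gives simplest 1
br: Left { 0 }, Right { 1 } gives simplest 1/2
brr: Left { 0 }, Right { 1/2, 1 } gives simplest 1/4
brrr: Left { 0 }, Right { 1/4, 1/2, 1 } gives simplest 1/8
brrrb: Left { 0, 1/8 }, Right { 1/4, 1/2, 1 } gives simplest 3/16
brrrbr: Left { 0, 1/8 }, Right { 3/16, 1/4, 1/2, 1 } gives simplest 5/32
brrrbrb: Left { 0, 1/8, 5/32 }, Right { 3/16, 1/4, 1/2, 1 } gives simplest 11/64
brrrbrbr: Left { 0, 1/8, 5/32 }, Right { 11/64, 3/16, 1/4, 1/2, 1 } gives simplest 21/128
brrrbrbrr: Left { 0, 1/8, 5/32 }, Right { 21/128, 11/64, 3/16, 1/4, 1/2, 1 } gives simplest 41/256
brrrbrbrrr: Left { 0, 1/8, 5/32 }, Right { 41/256, 21/128, 11/64, 3/16, 1/4, 1/2, 1 } gives simplest 81/512
brrrbrbrrrr: Left { 0, 1/8, 5/32 }, Right { 81/512, 41/256, 21/128, 11/64, 3/16, 1/4, 1/2, 1 } gives simplest 161/1024
brrrbrbrrrrr: Left { 0, 1/8, 5/32 }, Right { 161/1024, 81/512, 41/256, 21/128, 11/64, 3/16, 1/4, 1/2, 1 } gives simplest 321/2048
brrrbrbrrrrrr: Left { 0, 1/8, 5/32 }, Right { 321/2048, 161/1024, 81/512, 41/256, 21/128, 11/64, 3/16, 1/4, 1/2, 1 } gives simplest 641/4096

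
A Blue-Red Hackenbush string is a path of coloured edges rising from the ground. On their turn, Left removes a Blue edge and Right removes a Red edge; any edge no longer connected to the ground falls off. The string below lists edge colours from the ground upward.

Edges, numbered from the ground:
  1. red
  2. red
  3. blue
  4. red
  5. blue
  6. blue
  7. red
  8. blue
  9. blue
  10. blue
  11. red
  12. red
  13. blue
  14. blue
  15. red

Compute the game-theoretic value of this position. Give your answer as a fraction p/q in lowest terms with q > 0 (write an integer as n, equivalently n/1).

-12851/8192

Recurse on prefixes of the 15-edge string red red blue red blue blue red blue blue blue red red blue blue red:
step 1: add red to get r; options L={ (no moves) } R={ 0 } -> -1
step 2: add red to get rr; options L={ (no moves) } R={ -1 0 } -> -2
step 3: add blue to get rrb; options L={ -2 } R={ -1 0 } -> -3/2
step 4: add red to get rrbr; options L={ -2 } R={ -3/2 -1 0 } -> -7/4
step 5: add blue to get rrbrb; options L={ -2 -7/4 } R={ -3/2 -1 0 } -> -13/8
step 6: add blue to get rrbrbb; options L={ -2 -7/4 -13/8 } R={ -3/2 -1 0 } -> -25/16
step 7: add red to get rrbrbbr; options L={ -2 -7/4 -13/8 } R={ -25/16 -3/2 -1 0 } -> -51/32
step 8: add blue to get rrbrbbrb; options L={ -2 -7/4 -13/8 -51/32 } R={ -25/16 -3/2 -1 0 } -> -101/64
step 9: add blue to get rrbrbbrbb; options L={ -2 -7/4 -13/8 -51/32 -101/64 } R={ -25/16 -3/2 -1 0 } -> -201/128
step 10: add blue to get rrbrbbrbbb; options L={ -2 -7/4 -13/8 -51/32 -101/64 -201/128 } R={ -25/16 -3/2 -1 0 } -> -401/256
step 11: add red to get rrbrbbrbbbr; options L={ -2 -7/4 -13/8 -51/32 -101/64 -201/128 } R={ -401/256 -25/16 -3/2 -1 0 } -> -803/512
step 12: add red to get rrbrbbrbbbrr; options L={ -2 -7/4 -13/8 -51/32 -101/64 -201/128 } R={ -803/512 -401/256 -25/16 -3/2 -1 0 } -> -1607/1024
step 13: add blue to get rrbrbbrbbbrrb; options L={ -2 -7/4 -13/8 -51/32 -101/64 -201/128 -1607/1024 } R={ -803/512 -401/256 -25/16 -3/2 -1 0 } -> -3213/2048
step 14: add blue to get rrbrbbrbbbrrbb; options L={ -2 -7/4 -13/8 -51/32 -101/64 -201/128 -1607/1024 -3213/2048 } R={ -803/512 -401/256 -25/16 -3/2 -1 0 } -> -6425/4096
step 15: add red to get rrbrbbrbbbrrbbr; options L={ -2 -7/4 -13/8 -51/32 -101/64 -201/128 -1607/1024 -3213/2048 } R={ -6425/4096 -803/512 -401/256 -25/16 -3/2 -1 0 } -> -12851/8192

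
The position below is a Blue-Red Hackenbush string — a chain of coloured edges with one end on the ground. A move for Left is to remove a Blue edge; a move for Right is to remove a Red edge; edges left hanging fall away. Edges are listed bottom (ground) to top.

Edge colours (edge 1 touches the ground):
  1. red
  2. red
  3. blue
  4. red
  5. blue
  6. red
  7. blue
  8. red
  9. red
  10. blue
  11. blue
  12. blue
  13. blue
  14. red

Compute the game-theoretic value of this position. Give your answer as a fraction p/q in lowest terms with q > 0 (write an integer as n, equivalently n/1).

Recurse on prefixes of the 14-edge string red red blue red blue red blue red red blue blue blue blue red:
g_1 [r]  L=[(no moves)]  R=[0]  => -1
g_2 [rr]  L=[(no moves)]  R=[-1,0]  => -2
g_3 [rrb]  L=[-2]  R=[-1,0]  => -3/2
g_4 [rrbr]  L=[-2]  R=[-3/2,-1,0]  => -7/4
g_5 [rrbrb]  L=[-2,-7/4]  R=[-3/2,-1,0]  => -13/8
g_6 [rrbrbr]  L=[-2,-7/4]  R=[-13/8,-3/2,-1,0]  => -27/16
g_7 [rrbrbrb]  L=[-2,-7/4,-27/16]  R=[-13/8,-3/2,-1,0]  => -53/32
g_8 [rrbrbrbr]  L=[-2,-7/4,-27/16]  R=[-53/32,-13/8,-3/2,-1,0]  => -107/64
g_9 [rrbrbrbrr]  L=[-2,-7/4,-27/16]  R=[-107/64,-53/32,-13/8,-3/2,-1,0]  => -215/128
g_10 [rrbrbrbrrb]  L=[-2,-7/4,-27/16,-215/128]  R=[-107/64,-53/32,-13/8,-3/2,-1,0]  => -429/256
g_11 [rrbrbrbrrbb]  L=[-2,-7/4,-27/16,-215/128,-429/256]  R=[-107/64,-53/32,-13/8,-3/2,-1,0]  => -857/512
g_12 [rrbrbrbrrbbb]  L=[-2,-7/4,-27/16,-215/128,-429/256,-857/512]  R=[-107/64,-53/32,-13/8,-3/2,-1,0]  => -1713/1024
g_13 [rrbrbrbrrbbbb]  L=[-2,-7/4,-27/16,-215/128,-429/256,-857/512,-1713/1024]  R=[-107/64,-53/32,-13/8,-3/2,-1,0]  => -3425/2048
g_14 [rrbrbrbrrbbbbr]  L=[-2,-7/4,-27/16,-215/128,-429/256,-857/512,-1713/1024]  R=[-3425/2048,-107/64,-53/32,-13/8,-3/2,-1,0]  => -6851/4096

-6851/4096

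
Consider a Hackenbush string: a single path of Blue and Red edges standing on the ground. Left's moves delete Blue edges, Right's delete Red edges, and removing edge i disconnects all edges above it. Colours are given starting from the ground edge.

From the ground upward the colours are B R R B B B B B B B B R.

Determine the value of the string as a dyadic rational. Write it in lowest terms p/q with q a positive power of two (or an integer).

step 1: add B to get B; options L={ 0 } R={ (no moves) } ⇒ 1
step 2: add R to get BR; options L={ 0 } R={ 1 } ⇒ 1/2
step 3: add R to get BRR; options L={ 0 } R={ 1/2,1 } ⇒ 1/4
step 4: add B to get BRRB; options L={ 0,1/4 } R={ 1/2,1 } ⇒ 3/8
step 5: add B to get BRRBB; options L={ 0,1/4,3/8 } R={ 1/2,1 } ⇒ 7/16
step 6: add B to get BRRBBB; options L={ 0,1/4,3/8,7/16 } R={ 1/2,1 } ⇒ 15/32
step 7: add B to get BRRBBBB; options L={ 0,1/4,3/8,7/16,15/32 } R={ 1/2,1 } ⇒ 31/64
step 8: add B to get BRRBBBBB; options L={ 0,1/4,3/8,7/16,15/32,31/64 } R={ 1/2,1 } ⇒ 63/128
step 9: add B to get BRRBBBBBB; options L={ 0,1/4,3/8,7/16,15/32,31/64,63/128 } R={ 1/2,1 } ⇒ 127/256
step 10: add B to get BRRBBBBBBB; options L={ 0,1/4,3/8,7/16,15/32,31/64,63/128,127/256 } R={ 1/2,1 } ⇒ 255/512
step 11: add B to get BRRBBBBBBBB; options L={ 0,1/4,3/8,7/16,15/32,31/64,63/128,127/256,255/512 } R={ 1/2,1 } ⇒ 511/1024
step 12: add R to get BRRBBBBBBBBR; options L={ 0,1/4,3/8,7/16,15/32,31/64,63/128,127/256,255/512 } R={ 511/1024,1/2,1 } ⇒ 1021/2048

1021/2048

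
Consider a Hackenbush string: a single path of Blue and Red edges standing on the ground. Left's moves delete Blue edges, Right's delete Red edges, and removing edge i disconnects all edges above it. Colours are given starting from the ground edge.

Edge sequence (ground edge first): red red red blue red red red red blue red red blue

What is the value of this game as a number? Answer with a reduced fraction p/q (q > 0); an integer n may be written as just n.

-1517/512

Build val(s[:k]) for k = 1..12, string s = red red red blue red red red red blue red red blue.
val(r) = { · | 0 } so -1
val(rr) = { · | -1; 0 } so -2
val(rrr) = { · | -2; -1; 0 } so -3
val(rrrb) = { -3 | -2; -1; 0 } so -5/2
val(rrrbr) = { -3 | -5/2; -2; -1; 0 } so -11/4
val(rrrbrr) = { -3 | -11/4; -5/2; -2; -1; 0 } so -23/8
val(rrrbrrr) = { -3 | -23/8; -11/4; -5/2; -2; -1; 0 } so -47/16
val(rrrbrrrr) = { -3 | -47/16; -23/8; -11/4; -5/2; -2; -1; 0 } so -95/32
val(rrrbrrrrb) = { -3; -95/32 | -47/16; -23/8; -11/4; -5/2; -2; -1; 0 } so -189/64
val(rrrbrrrrbr) = { -3; -95/32 | -189/64; -47/16; -23/8; -11/4; -5/2; -2; -1; 0 } so -379/128
val(rrrbrrrrbrr) = { -3; -95/32 | -379/128; -189/64; -47/16; -23/8; -11/4; -5/2; -2; -1; 0 } so -759/256
val(rrrbrrrrbrrb) = { -3; -95/32; -759/256 | -379/128; -189/64; -47/16; -23/8; -11/4; -5/2; -2; -1; 0 } so -1517/512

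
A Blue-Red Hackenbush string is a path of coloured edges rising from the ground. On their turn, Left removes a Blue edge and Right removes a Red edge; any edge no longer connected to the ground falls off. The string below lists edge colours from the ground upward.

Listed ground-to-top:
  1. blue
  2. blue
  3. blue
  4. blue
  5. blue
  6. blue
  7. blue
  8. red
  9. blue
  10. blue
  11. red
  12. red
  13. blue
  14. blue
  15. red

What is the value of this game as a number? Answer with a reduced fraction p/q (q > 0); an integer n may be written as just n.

1741/256

Build G(s[:k]) for k = 1..15, string s = blue blue blue blue blue blue blue red blue blue red red blue blue red.
edge 1 of 15 (blue): { 0 | none } gives 1
edge 2 of 15 (blue): { 0, 1 | none } gives 2
edge 3 of 15 (blue): { 0, 1, 2 | none } gives 3
edge 4 of 15 (blue): { 0, 1, 2, 3 | none } gives 4
edge 5 of 15 (blue): { 0, 1, 2, 3, 4 | none } gives 5
edge 6 of 15 (blue): { 0, 1, 2, 3, 4, 5 | none } gives 6
edge 7 of 15 (blue): { 0, 1, 2, 3, 4, 5, 6 | none } gives 7
edge 8 of 15 (red): { 0, 1, 2, 3, 4, 5, 6 | 7 } gives 13/2
edge 9 of 15 (blue): { 0, 1, 2, 3, 4, 5, 6, 13/2 | 7 } gives 27/4
edge 10 of 15 (blue): { 0, 1, 2, 3, 4, 5, 6, 13/2, 27/4 | 7 } gives 55/8
edge 11 of 15 (red): { 0, 1, 2, 3, 4, 5, 6, 13/2, 27/4 | 55/8, 7 } gives 109/16
edge 12 of 15 (red): { 0, 1, 2, 3, 4, 5, 6, 13/2, 27/4 | 109/16, 55/8, 7 } gives 217/32
edge 13 of 15 (blue): { 0, 1, 2, 3, 4, 5, 6, 13/2, 27/4, 217/32 | 109/16, 55/8, 7 } gives 435/64
edge 14 of 15 (blue): { 0, 1, 2, 3, 4, 5, 6, 13/2, 27/4, 217/32, 435/64 | 109/16, 55/8, 7 } gives 871/128
edge 15 of 15 (red): { 0, 1, 2, 3, 4, 5, 6, 13/2, 27/4, 217/32, 435/64 | 871/128, 109/16, 55/8, 7 } gives 1741/256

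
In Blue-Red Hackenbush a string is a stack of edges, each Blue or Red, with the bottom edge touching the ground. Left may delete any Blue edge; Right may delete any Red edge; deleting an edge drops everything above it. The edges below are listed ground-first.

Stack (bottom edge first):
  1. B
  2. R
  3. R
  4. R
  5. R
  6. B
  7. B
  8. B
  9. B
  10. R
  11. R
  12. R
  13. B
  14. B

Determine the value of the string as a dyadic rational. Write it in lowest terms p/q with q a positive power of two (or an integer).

967/8192

step 1: add B to get B; options L={ 0 } R={ ∅ } => 1
step 2: add R to get BR; options L={ 0 } R={ 1 } => 1/2
step 3: add R to get BRR; options L={ 0 } R={ 1/2,1 } => 1/4
step 4: add R to get BRRR; options L={ 0 } R={ 1/4,1/2,1 } => 1/8
step 5: add R to get BRRRR; options L={ 0 } R={ 1/8,1/4,1/2,1 } => 1/16
step 6: add B to get BRRRRB; options L={ 0,1/16 } R={ 1/8,1/4,1/2,1 } => 3/32
step 7: add B to get BRRRRBB; options L={ 0,1/16,3/32 } R={ 1/8,1/4,1/2,1 } => 7/64
step 8: add B to get BRRRRBBB; options L={ 0,1/16,3/32,7/64 } R={ 1/8,1/4,1/2,1 } => 15/128
step 9: add B to get BRRRRBBBB; options L={ 0,1/16,3/32,7/64,15/128 } R={ 1/8,1/4,1/2,1 } => 31/256
step 10: add R to get BRRRRBBBBR; options L={ 0,1/16,3/32,7/64,15/128 } R={ 31/256,1/8,1/4,1/2,1 } => 61/512
step 11: add R to get BRRRRBBBBRR; options L={ 0,1/16,3/32,7/64,15/128 } R={ 61/512,31/256,1/8,1/4,1/2,1 } => 121/1024
step 12: add R to get BRRRRBBBBRRR; options L={ 0,1/16,3/32,7/64,15/128 } R={ 121/1024,61/512,31/256,1/8,1/4,1/2,1 } => 241/2048
step 13: add B to get BRRRRBBBBRRRB; options L={ 0,1/16,3/32,7/64,15/128,241/2048 } R={ 121/1024,61/512,31/256,1/8,1/4,1/2,1 } => 483/4096
step 14: add B to get BRRRRBBBBRRRBB; options L={ 0,1/16,3/32,7/64,15/128,241/2048,483/4096 } R={ 121/1024,61/512,31/256,1/8,1/4,1/2,1 } => 967/8192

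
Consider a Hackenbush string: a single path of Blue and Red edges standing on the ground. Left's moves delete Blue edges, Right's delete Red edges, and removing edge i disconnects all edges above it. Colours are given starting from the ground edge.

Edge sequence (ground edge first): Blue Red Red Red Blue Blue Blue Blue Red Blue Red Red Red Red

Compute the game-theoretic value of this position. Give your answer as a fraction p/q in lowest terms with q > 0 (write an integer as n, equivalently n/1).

Prefix values for Blue Red Red Red Blue Blue Blue Blue Red Blue Red Red Red Red via {L|R} + simplicity:
val_1 [B]  L=[0]  R=[∅]  → 1
val_2 [BR]  L=[0]  R=[1]  → 1/2
val_3 [BRR]  L=[0]  R=[1/2; 1]  → 1/4
val_4 [BRRR]  L=[0]  R=[1/4; 1/2; 1]  → 1/8
val_5 [BRRRB]  L=[0; 1/8]  R=[1/4; 1/2; 1]  → 3/16
val_6 [BRRRBB]  L=[0; 1/8; 3/16]  R=[1/4; 1/2; 1]  → 7/32
val_7 [BRRRBBB]  L=[0; 1/8; 3/16; 7/32]  R=[1/4; 1/2; 1]  → 15/64
val_8 [BRRRBBBB]  L=[0; 1/8; 3/16; 7/32; 15/64]  R=[1/4; 1/2; 1]  → 31/128
val_9 [BRRRBBBBR]  L=[0; 1/8; 3/16; 7/32; 15/64]  R=[31/128; 1/4; 1/2; 1]  → 61/256
val_10 [BRRRBBBBRB]  L=[0; 1/8; 3/16; 7/32; 15/64; 61/256]  R=[31/128; 1/4; 1/2; 1]  → 123/512
val_11 [BRRRBBBBRBR]  L=[0; 1/8; 3/16; 7/32; 15/64; 61/256]  R=[123/512; 31/128; 1/4; 1/2; 1]  → 245/1024
val_12 [BRRRBBBBRBRR]  L=[0; 1/8; 3/16; 7/32; 15/64; 61/256]  R=[245/1024; 123/512; 31/128; 1/4; 1/2; 1]  → 489/2048
val_13 [BRRRBBBBRBRRR]  L=[0; 1/8; 3/16; 7/32; 15/64; 61/256]  R=[489/2048; 245/1024; 123/512; 31/128; 1/4; 1/2; 1]  → 977/4096
val_14 [BRRRBBBBRBRRRR]  L=[0; 1/8; 3/16; 7/32; 15/64; 61/256]  R=[977/4096; 489/2048; 245/1024; 123/512; 31/128; 1/4; 1/2; 1]  → 1953/8192

1953/8192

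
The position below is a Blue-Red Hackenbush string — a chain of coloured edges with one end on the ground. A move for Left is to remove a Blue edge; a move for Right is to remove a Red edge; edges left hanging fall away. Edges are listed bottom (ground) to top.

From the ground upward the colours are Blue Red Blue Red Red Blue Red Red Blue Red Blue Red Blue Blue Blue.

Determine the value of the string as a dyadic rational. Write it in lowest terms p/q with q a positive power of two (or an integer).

9391/16384

v_1 [B]  L=[0]  R=[—]  → 1
v_2 [BR]  L=[0]  R=[1]  → 1/2
v_3 [BRB]  L=[0 1/2]  R=[1]  → 3/4
v_4 [BRBR]  L=[0 1/2]  R=[3/4 1]  → 5/8
v_5 [BRBRR]  L=[0 1/2]  R=[5/8 3/4 1]  → 9/16
v_6 [BRBRRB]  L=[0 1/2 9/16]  R=[5/8 3/4 1]  → 19/32
v_7 [BRBRRBR]  L=[0 1/2 9/16]  R=[19/32 5/8 3/4 1]  → 37/64
v_8 [BRBRRBRR]  L=[0 1/2 9/16]  R=[37/64 19/32 5/8 3/4 1]  → 73/128
v_9 [BRBRRBRRB]  L=[0 1/2 9/16 73/128]  R=[37/64 19/32 5/8 3/4 1]  → 147/256
v_10 [BRBRRBRRBR]  L=[0 1/2 9/16 73/128]  R=[147/256 37/64 19/32 5/8 3/4 1]  → 293/512
v_11 [BRBRRBRRBRB]  L=[0 1/2 9/16 73/128 293/512]  R=[147/256 37/64 19/32 5/8 3/4 1]  → 587/1024
v_12 [BRBRRBRRBRBR]  L=[0 1/2 9/16 73/128 293/512]  R=[587/1024 147/256 37/64 19/32 5/8 3/4 1]  → 1173/2048
v_13 [BRBRRBRRBRBRB]  L=[0 1/2 9/16 73/128 293/512 1173/2048]  R=[587/1024 147/256 37/64 19/32 5/8 3/4 1]  → 2347/4096
v_14 [BRBRRBRRBRBRBB]  L=[0 1/2 9/16 73/128 293/512 1173/2048 2347/4096]  R=[587/1024 147/256 37/64 19/32 5/8 3/4 1]  → 4695/8192
v_15 [BRBRRBRRBRBRBBB]  L=[0 1/2 9/16 73/128 293/512 1173/2048 2347/4096 4695/8192]  R=[587/1024 147/256 37/64 19/32 5/8 3/4 1]  → 9391/16384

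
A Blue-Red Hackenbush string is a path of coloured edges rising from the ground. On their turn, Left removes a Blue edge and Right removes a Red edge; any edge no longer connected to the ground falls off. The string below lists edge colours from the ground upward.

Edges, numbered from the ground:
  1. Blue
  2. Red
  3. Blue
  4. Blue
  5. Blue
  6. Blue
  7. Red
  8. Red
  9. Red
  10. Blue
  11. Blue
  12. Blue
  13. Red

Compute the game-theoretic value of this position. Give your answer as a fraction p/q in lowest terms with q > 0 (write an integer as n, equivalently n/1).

3869/4096

edge 1 of 13 (Blue): { 0 |  } so 1
edge 2 of 13 (Red): { 0 | 1 } so 1/2
edge 3 of 13 (Blue): { 0, 1/2 | 1 } so 3/4
edge 4 of 13 (Blue): { 0, 1/2, 3/4 | 1 } so 7/8
edge 5 of 13 (Blue): { 0, 1/2, 3/4, 7/8 | 1 } so 15/16
edge 6 of 13 (Blue): { 0, 1/2, 3/4, 7/8, 15/16 | 1 } so 31/32
edge 7 of 13 (Red): { 0, 1/2, 3/4, 7/8, 15/16 | 31/32, 1 } so 61/64
edge 8 of 13 (Red): { 0, 1/2, 3/4, 7/8, 15/16 | 61/64, 31/32, 1 } so 121/128
edge 9 of 13 (Red): { 0, 1/2, 3/4, 7/8, 15/16 | 121/128, 61/64, 31/32, 1 } so 241/256
edge 10 of 13 (Blue): { 0, 1/2, 3/4, 7/8, 15/16, 241/256 | 121/128, 61/64, 31/32, 1 } so 483/512
edge 11 of 13 (Blue): { 0, 1/2, 3/4, 7/8, 15/16, 241/256, 483/512 | 121/128, 61/64, 31/32, 1 } so 967/1024
edge 12 of 13 (Blue): { 0, 1/2, 3/4, 7/8, 15/16, 241/256, 483/512, 967/1024 | 121/128, 61/64, 31/32, 1 } so 1935/2048
edge 13 of 13 (Red): { 0, 1/2, 3/4, 7/8, 15/16, 241/256, 483/512, 967/1024 | 1935/2048, 121/128, 61/64, 31/32, 1 } so 3869/4096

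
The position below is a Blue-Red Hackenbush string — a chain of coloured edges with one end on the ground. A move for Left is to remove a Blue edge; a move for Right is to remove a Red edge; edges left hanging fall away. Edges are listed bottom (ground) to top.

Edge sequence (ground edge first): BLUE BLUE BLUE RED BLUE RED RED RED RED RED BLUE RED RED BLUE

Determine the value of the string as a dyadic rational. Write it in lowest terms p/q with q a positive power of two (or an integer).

5139/2048

value_1 [B]  L=[0]  R=[none]  — 1
value_2 [BB]  L=[0,1]  R=[none]  — 2
value_3 [BBB]  L=[0,1,2]  R=[none]  — 3
value_4 [BBBR]  L=[0,1,2]  R=[3]  — 5/2
value_5 [BBBRB]  L=[0,1,2,5/2]  R=[3]  — 11/4
value_6 [BBBRBR]  L=[0,1,2,5/2]  R=[11/4,3]  — 21/8
value_7 [BBBRBRR]  L=[0,1,2,5/2]  R=[21/8,11/4,3]  — 41/16
value_8 [BBBRBRRR]  L=[0,1,2,5/2]  R=[41/16,21/8,11/4,3]  — 81/32
value_9 [BBBRBRRRR]  L=[0,1,2,5/2]  R=[81/32,41/16,21/8,11/4,3]  — 161/64
value_10 [BBBRBRRRRR]  L=[0,1,2,5/2]  R=[161/64,81/32,41/16,21/8,11/4,3]  — 321/128
value_11 [BBBRBRRRRRB]  L=[0,1,2,5/2,321/128]  R=[161/64,81/32,41/16,21/8,11/4,3]  — 643/256
value_12 [BBBRBRRRRRBR]  L=[0,1,2,5/2,321/128]  R=[643/256,161/64,81/32,41/16,21/8,11/4,3]  — 1285/512
value_13 [BBBRBRRRRRBRR]  L=[0,1,2,5/2,321/128]  R=[1285/512,643/256,161/64,81/32,41/16,21/8,11/4,3]  — 2569/1024
value_14 [BBBRBRRRRRBRRB]  L=[0,1,2,5/2,321/128,2569/1024]  R=[1285/512,643/256,161/64,81/32,41/16,21/8,11/4,3]  — 5139/2048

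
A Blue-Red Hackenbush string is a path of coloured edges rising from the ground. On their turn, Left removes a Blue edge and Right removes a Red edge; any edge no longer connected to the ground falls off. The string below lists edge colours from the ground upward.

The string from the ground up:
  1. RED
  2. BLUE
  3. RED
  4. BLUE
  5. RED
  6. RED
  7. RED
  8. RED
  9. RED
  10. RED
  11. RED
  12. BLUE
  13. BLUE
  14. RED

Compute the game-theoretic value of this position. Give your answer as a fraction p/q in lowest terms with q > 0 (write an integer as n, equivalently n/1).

-6131/8192

Build G(s[:k]) for k = 1..14, string s = RED BLUE RED BLUE RED RED RED RED RED RED RED BLUE BLUE RED.
edge 1 of 14 (RED): { — | 0 } so -1
edge 2 of 14 (BLUE): { -1 | 0 } so -1/2
edge 3 of 14 (RED): { -1 | -1/2 0 } so -3/4
edge 4 of 14 (BLUE): { -1 -3/4 | -1/2 0 } so -5/8
edge 5 of 14 (RED): { -1 -3/4 | -5/8 -1/2 0 } so -11/16
edge 6 of 14 (RED): { -1 -3/4 | -11/16 -5/8 -1/2 0 } so -23/32
edge 7 of 14 (RED): { -1 -3/4 | -23/32 -11/16 -5/8 -1/2 0 } so -47/64
edge 8 of 14 (RED): { -1 -3/4 | -47/64 -23/32 -11/16 -5/8 -1/2 0 } so -95/128
edge 9 of 14 (RED): { -1 -3/4 | -95/128 -47/64 -23/32 -11/16 -5/8 -1/2 0 } so -191/256
edge 10 of 14 (RED): { -1 -3/4 | -191/256 -95/128 -47/64 -23/32 -11/16 -5/8 -1/2 0 } so -383/512
edge 11 of 14 (RED): { -1 -3/4 | -383/512 -191/256 -95/128 -47/64 -23/32 -11/16 -5/8 -1/2 0 } so -767/1024
edge 12 of 14 (BLUE): { -1 -3/4 -767/1024 | -383/512 -191/256 -95/128 -47/64 -23/32 -11/16 -5/8 -1/2 0 } so -1533/2048
edge 13 of 14 (BLUE): { -1 -3/4 -767/1024 -1533/2048 | -383/512 -191/256 -95/128 -47/64 -23/32 -11/16 -5/8 -1/2 0 } so -3065/4096
edge 14 of 14 (RED): { -1 -3/4 -767/1024 -1533/2048 | -3065/4096 -383/512 -191/256 -95/128 -47/64 -23/32 -11/16 -5/8 -1/2 0 } so -6131/8192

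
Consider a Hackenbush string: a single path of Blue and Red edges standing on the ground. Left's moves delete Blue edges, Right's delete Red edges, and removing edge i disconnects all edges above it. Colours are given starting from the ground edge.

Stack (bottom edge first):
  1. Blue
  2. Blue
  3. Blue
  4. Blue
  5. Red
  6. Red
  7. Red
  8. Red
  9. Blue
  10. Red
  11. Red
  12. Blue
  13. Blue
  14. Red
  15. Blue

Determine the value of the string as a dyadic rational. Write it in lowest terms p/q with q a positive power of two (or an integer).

6299/2048

B: Left { 0 }, Right { · } so simplest 1
BB: Left { 0, 1 }, Right { · } so simplest 2
BBB: Left { 0, 1, 2 }, Right { · } so simplest 3
BBBB: Left { 0, 1, 2, 3 }, Right { · } so simplest 4
BBBBR: Left { 0, 1, 2, 3 }, Right { 4 } so simplest 7/2
BBBBRR: Left { 0, 1, 2, 3 }, Right { 7/2, 4 } so simplest 13/4
BBBBRRR: Left { 0, 1, 2, 3 }, Right { 13/4, 7/2, 4 } so simplest 25/8
BBBBRRRR: Left { 0, 1, 2, 3 }, Right { 25/8, 13/4, 7/2, 4 } so simplest 49/16
BBBBRRRRB: Left { 0, 1, 2, 3, 49/16 }, Right { 25/8, 13/4, 7/2, 4 } so simplest 99/32
BBBBRRRRBR: Left { 0, 1, 2, 3, 49/16 }, Right { 99/32, 25/8, 13/4, 7/2, 4 } so simplest 197/64
BBBBRRRRBRR: Left { 0, 1, 2, 3, 49/16 }, Right { 197/64, 99/32, 25/8, 13/4, 7/2, 4 } so simplest 393/128
BBBBRRRRBRRB: Left { 0, 1, 2, 3, 49/16, 393/128 }, Right { 197/64, 99/32, 25/8, 13/4, 7/2, 4 } so simplest 787/256
BBBBRRRRBRRBB: Left { 0, 1, 2, 3, 49/16, 393/128, 787/256 }, Right { 197/64, 99/32, 25/8, 13/4, 7/2, 4 } so simplest 1575/512
BBBBRRRRBRRBBR: Left { 0, 1, 2, 3, 49/16, 393/128, 787/256 }, Right { 1575/512, 197/64, 99/32, 25/8, 13/4, 7/2, 4 } so simplest 3149/1024
BBBBRRRRBRRBBRB: Left { 0, 1, 2, 3, 49/16, 393/128, 787/256, 3149/1024 }, Right { 1575/512, 197/64, 99/32, 25/8, 13/4, 7/2, 4 } so simplest 6299/2048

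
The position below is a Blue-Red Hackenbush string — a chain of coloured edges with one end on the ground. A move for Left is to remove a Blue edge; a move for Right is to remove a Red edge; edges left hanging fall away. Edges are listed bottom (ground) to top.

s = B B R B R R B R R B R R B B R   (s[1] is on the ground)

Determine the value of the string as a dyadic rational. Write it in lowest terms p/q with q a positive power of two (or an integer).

1 of 15 · B · max L 0 · min R +∞ → 1
2 of 15 · BB · max L 1 · min R +∞ → 2
3 of 15 · BBR · max L 1 · min R 2 → 3/2
4 of 15 · BBRB · max L 3/2 · min R 2 → 7/4
5 of 15 · BBRBR · max L 3/2 · min R 7/4 → 13/8
6 of 15 · BBRBRR · max L 3/2 · min R 13/8 → 25/16
7 of 15 · BBRBRRB · max L 25/16 · min R 13/8 → 51/32
8 of 15 · BBRBRRBR · max L 25/16 · min R 51/32 → 101/64
9 of 15 · BBRBRRBRR · max L 25/16 · min R 101/64 → 201/128
10 of 15 · BBRBRRBRRB · max L 201/128 · min R 101/64 → 403/256
11 of 15 · BBRBRRBRRBR · max L 201/128 · min R 403/256 → 805/512
12 of 15 · BBRBRRBRRBRR · max L 201/128 · min R 805/512 → 1609/1024
13 of 15 · BBRBRRBRRBRRB · max L 1609/1024 · min R 805/512 → 3219/2048
14 of 15 · BBRBRRBRRBRRBB · max L 3219/2048 · min R 805/512 → 6439/4096
15 of 15 · BBRBRRBRRBRRBBR · max L 3219/2048 · min R 6439/4096 → 12877/8192

12877/8192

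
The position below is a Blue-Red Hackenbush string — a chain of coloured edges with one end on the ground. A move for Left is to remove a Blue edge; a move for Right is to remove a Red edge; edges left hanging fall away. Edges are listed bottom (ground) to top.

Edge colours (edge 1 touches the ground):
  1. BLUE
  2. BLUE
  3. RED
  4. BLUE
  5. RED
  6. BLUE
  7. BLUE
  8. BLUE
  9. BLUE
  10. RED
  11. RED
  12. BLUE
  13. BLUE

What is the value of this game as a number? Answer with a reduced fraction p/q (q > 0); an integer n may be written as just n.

3559/2048

Build val(s[:k]) for k = 1..13, string s = BLUE BLUE RED BLUE RED BLUE BLUE BLUE BLUE RED RED BLUE BLUE.
B: Left { 0 }, Right { — } → simplest 1
BB: Left { 0, 1 }, Right { — } → simplest 2
BBR: Left { 0, 1 }, Right { 2 } → simplest 3/2
BBRB: Left { 0, 1, 3/2 }, Right { 2 } → simplest 7/4
BBRBR: Left { 0, 1, 3/2 }, Right { 7/4, 2 } → simplest 13/8
BBRBRB: Left { 0, 1, 3/2, 13/8 }, Right { 7/4, 2 } → simplest 27/16
BBRBRBB: Left { 0, 1, 3/2, 13/8, 27/16 }, Right { 7/4, 2 } → simplest 55/32
BBRBRBBB: Left { 0, 1, 3/2, 13/8, 27/16, 55/32 }, Right { 7/4, 2 } → simplest 111/64
BBRBRBBBB: Left { 0, 1, 3/2, 13/8, 27/16, 55/32, 111/64 }, Right { 7/4, 2 } → simplest 223/128
BBRBRBBBBR: Left { 0, 1, 3/2, 13/8, 27/16, 55/32, 111/64 }, Right { 223/128, 7/4, 2 } → simplest 445/256
BBRBRBBBBRR: Left { 0, 1, 3/2, 13/8, 27/16, 55/32, 111/64 }, Right { 445/256, 223/128, 7/4, 2 } → simplest 889/512
BBRBRBBBBRRB: Left { 0, 1, 3/2, 13/8, 27/16, 55/32, 111/64, 889/512 }, Right { 445/256, 223/128, 7/4, 2 } → simplest 1779/1024
BBRBRBBBBRRBB: Left { 0, 1, 3/2, 13/8, 27/16, 55/32, 111/64, 889/512, 1779/1024 }, Right { 445/256, 223/128, 7/4, 2 } → simplest 3559/2048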